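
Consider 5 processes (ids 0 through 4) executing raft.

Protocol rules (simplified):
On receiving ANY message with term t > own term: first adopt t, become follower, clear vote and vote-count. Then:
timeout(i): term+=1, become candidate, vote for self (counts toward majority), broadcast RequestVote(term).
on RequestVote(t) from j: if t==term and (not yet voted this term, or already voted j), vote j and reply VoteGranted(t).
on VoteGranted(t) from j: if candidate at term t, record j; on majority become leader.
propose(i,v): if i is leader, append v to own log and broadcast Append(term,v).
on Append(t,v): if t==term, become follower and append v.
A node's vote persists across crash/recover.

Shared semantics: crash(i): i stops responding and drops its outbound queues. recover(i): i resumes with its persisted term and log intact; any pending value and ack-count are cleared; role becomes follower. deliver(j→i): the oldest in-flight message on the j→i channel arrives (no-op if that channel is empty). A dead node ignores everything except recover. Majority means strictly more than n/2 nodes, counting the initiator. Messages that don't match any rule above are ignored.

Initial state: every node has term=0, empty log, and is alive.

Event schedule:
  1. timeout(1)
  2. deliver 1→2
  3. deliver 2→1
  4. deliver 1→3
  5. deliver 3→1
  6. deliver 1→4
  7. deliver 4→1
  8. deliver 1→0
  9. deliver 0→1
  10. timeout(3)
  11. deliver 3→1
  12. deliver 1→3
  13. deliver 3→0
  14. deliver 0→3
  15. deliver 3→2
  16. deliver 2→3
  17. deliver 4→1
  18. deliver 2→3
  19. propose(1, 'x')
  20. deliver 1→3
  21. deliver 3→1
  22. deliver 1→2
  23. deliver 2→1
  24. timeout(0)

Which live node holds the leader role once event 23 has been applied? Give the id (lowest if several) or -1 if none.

step 1 timeout(1): 1={cand,t=1,log=-}
step 2 deliver 1→2: 2={foll,t=1,log=-}
step 3 deliver 2→1: —
step 4 deliver 1→3: 3={foll,t=1,log=-}
step 5 deliver 3→1: 1={lead,t=1,log=-}
step 6 deliver 1→4: 4={foll,t=1,log=-}
step 7 deliver 4→1: —
step 8 deliver 1→0: 0={foll,t=1,log=-}
step 9 deliver 0→1: —
step 10 timeout(3): 3={cand,t=2,log=-}
step 11 deliver 3→1: 1={foll,t=2,log=-}
step 12 deliver 1→3: —
step 13 deliver 3→0: 0={foll,t=2,log=-}
step 14 deliver 0→3: 3={lead,t=2,log=-}
step 15 deliver 3→2: 2={foll,t=2,log=-}
step 16 deliver 2→3: —
step 17 deliver 4→1: —
step 18 deliver 2→3: —
step 19 propose(1,'x'): —
step 20 deliver 1→3: —
step 21 deliver 3→1: —
step 22 deliver 1→2: —
step 23 deliver 2→1: —

3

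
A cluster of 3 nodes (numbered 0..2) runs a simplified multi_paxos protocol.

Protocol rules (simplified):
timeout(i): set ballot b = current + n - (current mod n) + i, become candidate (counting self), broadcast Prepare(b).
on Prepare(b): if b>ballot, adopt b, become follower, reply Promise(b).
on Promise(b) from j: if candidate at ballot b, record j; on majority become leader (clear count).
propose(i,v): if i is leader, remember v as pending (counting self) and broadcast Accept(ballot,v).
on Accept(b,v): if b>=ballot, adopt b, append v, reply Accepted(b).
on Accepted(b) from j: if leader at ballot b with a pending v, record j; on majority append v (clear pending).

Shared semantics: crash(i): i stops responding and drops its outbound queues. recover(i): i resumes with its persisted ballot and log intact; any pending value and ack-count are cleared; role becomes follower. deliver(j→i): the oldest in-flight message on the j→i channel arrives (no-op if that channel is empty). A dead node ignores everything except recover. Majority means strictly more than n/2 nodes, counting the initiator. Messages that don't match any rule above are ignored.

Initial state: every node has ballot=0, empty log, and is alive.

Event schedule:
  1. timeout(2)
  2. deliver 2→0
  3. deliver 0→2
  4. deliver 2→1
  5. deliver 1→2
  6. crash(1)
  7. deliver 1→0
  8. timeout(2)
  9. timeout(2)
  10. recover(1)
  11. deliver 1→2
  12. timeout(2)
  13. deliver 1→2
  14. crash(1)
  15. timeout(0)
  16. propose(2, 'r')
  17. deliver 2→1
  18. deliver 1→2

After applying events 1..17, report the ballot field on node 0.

6

step 1 timeout(2): 2={cand,b=5,log=-}
step 2 deliver 2→0: 0={foll,b=5,log=-}
step 3 deliver 0→2: 2={lead,b=5,log=-}
step 4 deliver 2→1: 1={foll,b=5,log=-}
step 5 deliver 1→2: —
step 6 crash(1): 1={✗foll,b=5,log=-}
step 7 deliver 1→0: —
step 8 timeout(2): 2={cand,b=8,log=-}
step 9 timeout(2): 2={cand,b=11,log=-}
step 10 recover(1): 1={foll,b=5,log=-}
step 11 deliver 1→2: —
step 12 timeout(2): 2={cand,b=14,log=-}
step 13 deliver 1→2: —
step 14 crash(1): 1={✗foll,b=5,log=-}
step 15 timeout(0): 0={cand,b=6,log=-}
step 16 propose(2,'r'): —
step 17 deliver 2→1: —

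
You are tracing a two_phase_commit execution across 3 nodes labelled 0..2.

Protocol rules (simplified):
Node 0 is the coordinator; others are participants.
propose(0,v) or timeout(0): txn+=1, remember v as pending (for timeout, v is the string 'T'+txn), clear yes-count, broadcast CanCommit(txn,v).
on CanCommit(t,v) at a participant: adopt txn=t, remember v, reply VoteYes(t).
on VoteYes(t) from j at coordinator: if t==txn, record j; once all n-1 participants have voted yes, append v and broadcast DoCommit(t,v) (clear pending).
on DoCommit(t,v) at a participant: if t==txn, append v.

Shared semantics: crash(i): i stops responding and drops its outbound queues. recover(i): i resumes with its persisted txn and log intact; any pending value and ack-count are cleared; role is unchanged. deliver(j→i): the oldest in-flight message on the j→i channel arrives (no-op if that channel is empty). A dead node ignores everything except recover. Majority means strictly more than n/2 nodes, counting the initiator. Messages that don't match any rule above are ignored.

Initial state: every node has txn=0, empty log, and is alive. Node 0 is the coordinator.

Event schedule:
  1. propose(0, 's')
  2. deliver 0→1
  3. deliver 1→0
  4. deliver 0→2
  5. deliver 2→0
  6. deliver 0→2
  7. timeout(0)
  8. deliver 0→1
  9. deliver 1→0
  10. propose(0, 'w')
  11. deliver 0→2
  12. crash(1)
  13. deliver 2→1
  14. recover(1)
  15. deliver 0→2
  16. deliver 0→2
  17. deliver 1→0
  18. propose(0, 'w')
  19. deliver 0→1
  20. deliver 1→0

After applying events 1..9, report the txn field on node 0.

2

1. propose(0,'s'):  <0:coor t1 ->
2. deliver 0→1:  <1:part t1 ->
3. deliver 1→0:  nop
4. deliver 0→2:  <2:part t1 ->
5. deliver 2→0:  <0:coor t1 s>
6. deliver 0→2:  <2:part t1 s>
7. timeout(0):  <0:coor t2 s>
8. deliver 0→1:  <1:part t1 s>
9. deliver 1→0:  nop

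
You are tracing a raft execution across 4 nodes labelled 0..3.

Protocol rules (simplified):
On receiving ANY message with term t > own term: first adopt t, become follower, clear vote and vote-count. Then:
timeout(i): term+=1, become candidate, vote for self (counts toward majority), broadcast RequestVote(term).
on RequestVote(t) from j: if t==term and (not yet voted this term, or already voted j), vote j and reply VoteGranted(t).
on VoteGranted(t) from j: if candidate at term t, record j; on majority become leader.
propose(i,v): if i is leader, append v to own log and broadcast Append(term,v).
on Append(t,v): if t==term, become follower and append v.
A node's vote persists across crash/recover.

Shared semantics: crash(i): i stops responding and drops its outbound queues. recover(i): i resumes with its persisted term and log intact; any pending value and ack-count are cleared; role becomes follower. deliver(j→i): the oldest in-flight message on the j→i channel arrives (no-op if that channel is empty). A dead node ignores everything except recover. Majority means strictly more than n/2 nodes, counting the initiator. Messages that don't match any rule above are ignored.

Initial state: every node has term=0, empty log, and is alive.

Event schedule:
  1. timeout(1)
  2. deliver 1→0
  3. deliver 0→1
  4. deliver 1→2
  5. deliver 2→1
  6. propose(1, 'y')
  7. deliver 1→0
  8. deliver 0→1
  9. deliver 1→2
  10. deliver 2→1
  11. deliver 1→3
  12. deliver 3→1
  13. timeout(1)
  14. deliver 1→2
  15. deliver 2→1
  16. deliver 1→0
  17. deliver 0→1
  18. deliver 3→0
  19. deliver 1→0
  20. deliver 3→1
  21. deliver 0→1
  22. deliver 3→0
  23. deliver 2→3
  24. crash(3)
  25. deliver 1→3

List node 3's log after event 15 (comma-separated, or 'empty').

empty

1. timeout(1):  <1:cand t1 ->
2. deliver 1→0:  <0:foll t1 ->
3. deliver 0→1:  nop
4. deliver 1→2:  <2:foll t1 ->
5. deliver 2→1:  <1:lead t1 ->
6. propose(1,'y'):  <1:lead t1 y>
7. deliver 1→0:  <0:foll t1 y>
8. deliver 0→1:  nop
9. deliver 1→2:  <2:foll t1 y>
10. deliver 2→1:  nop
11. deliver 1→3:  <3:foll t1 ->
12. deliver 3→1:  nop
13. timeout(1):  <1:cand t2 y>
14. deliver 1→2:  <2:foll t2 y>
15. deliver 2→1:  nop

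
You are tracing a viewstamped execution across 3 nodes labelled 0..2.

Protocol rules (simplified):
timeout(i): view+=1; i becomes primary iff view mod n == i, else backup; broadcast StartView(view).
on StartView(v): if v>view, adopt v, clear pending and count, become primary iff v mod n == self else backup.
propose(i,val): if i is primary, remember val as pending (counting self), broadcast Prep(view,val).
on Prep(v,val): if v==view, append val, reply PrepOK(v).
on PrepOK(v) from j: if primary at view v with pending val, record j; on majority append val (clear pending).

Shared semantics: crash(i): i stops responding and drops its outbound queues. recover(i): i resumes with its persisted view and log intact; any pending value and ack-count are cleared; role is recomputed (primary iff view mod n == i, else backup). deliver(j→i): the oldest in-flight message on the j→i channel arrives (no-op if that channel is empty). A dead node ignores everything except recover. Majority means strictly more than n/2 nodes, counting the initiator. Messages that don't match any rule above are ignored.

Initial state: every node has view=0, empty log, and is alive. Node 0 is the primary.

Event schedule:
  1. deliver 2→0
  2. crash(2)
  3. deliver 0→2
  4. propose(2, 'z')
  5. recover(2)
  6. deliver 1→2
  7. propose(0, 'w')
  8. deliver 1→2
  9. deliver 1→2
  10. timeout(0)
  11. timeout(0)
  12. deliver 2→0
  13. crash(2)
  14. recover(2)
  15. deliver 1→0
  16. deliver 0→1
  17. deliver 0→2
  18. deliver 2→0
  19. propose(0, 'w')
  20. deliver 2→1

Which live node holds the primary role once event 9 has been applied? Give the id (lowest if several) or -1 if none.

e1 deliver 2→0: ·
e2 crash(2): 2[✗back,v=0,-]
e3 deliver 0→2: ·
e4 propose(2,'z'): ·
e5 recover(2): 2[back,v=0,-]
e6 deliver 1→2: ·
e7 propose(0,'w'): ·
e8 deliver 1→2: ·
e9 deliver 1→2: ·

0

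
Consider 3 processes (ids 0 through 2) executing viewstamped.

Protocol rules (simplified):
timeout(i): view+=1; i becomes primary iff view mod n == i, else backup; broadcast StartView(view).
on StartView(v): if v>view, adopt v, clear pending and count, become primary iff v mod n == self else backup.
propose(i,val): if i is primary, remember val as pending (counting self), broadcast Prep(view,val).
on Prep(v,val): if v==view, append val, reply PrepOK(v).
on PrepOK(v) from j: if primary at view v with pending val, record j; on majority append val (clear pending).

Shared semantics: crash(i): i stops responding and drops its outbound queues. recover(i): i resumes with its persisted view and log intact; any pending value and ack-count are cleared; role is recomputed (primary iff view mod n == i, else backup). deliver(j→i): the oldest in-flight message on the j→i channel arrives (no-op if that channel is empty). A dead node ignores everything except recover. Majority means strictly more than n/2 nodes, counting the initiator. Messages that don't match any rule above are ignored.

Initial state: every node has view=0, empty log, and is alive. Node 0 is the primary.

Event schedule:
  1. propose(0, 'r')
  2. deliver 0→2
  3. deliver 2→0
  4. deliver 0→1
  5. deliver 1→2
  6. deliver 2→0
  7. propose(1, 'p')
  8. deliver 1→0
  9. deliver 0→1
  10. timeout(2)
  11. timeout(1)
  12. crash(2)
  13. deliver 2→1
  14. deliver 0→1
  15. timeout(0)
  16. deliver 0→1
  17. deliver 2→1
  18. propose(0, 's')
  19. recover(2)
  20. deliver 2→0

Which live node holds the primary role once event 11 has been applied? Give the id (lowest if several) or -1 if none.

1. propose(0,'r'):  nop
2. deliver 0→2:  <2:back v0 r>
3. deliver 2→0:  <0:prim v0 r>
4. deliver 0→1:  <1:back v0 r>
5. deliver 1→2:  nop
6. deliver 2→0:  nop
7. propose(1,'p'):  nop
8. deliver 1→0:  nop
9. deliver 0→1:  nop
10. timeout(2):  <2:back v1 r>
11. timeout(1):  <1:prim v1 r>

0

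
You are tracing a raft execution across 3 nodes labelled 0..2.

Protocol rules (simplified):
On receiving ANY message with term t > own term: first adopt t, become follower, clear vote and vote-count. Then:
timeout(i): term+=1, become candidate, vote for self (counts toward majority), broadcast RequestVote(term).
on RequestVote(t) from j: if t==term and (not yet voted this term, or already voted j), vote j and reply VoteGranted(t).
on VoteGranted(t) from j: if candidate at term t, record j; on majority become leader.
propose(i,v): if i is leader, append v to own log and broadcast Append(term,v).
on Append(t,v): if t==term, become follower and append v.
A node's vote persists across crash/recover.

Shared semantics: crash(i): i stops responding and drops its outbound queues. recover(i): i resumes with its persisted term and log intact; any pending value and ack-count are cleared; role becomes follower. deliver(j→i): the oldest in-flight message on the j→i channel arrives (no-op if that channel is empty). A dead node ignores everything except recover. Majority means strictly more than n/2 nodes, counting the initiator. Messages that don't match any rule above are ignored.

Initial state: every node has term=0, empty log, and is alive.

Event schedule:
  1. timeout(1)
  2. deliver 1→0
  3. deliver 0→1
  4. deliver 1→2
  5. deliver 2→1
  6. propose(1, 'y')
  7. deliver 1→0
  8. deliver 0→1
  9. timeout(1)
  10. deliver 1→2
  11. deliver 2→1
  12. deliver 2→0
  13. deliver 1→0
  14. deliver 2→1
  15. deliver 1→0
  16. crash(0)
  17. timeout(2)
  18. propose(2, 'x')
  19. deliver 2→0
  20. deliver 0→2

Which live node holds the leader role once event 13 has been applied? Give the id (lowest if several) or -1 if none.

after 1 — timeout(1): n1:cand/t1/[-]
after 2 — deliver 1→0: n0:foll/t1/[-]
after 3 — deliver 0→1: n1:lead/t1/[-]
after 4 — deliver 1→2: n2:foll/t1/[-]
after 5 — deliver 2→1: ·
after 6 — propose(1,'y'): n1:lead/t1/[y]
after 7 — deliver 1→0: n0:foll/t1/[y]
after 8 — deliver 0→1: ·
after 9 — timeout(1): n1:cand/t2/[y]
after 10 — deliver 1→2: n2:foll/t1/[y]
after 11 — deliver 2→1: ·
after 12 — deliver 2→0: ·
after 13 — deliver 1→0: n0:foll/t2/[y]

-1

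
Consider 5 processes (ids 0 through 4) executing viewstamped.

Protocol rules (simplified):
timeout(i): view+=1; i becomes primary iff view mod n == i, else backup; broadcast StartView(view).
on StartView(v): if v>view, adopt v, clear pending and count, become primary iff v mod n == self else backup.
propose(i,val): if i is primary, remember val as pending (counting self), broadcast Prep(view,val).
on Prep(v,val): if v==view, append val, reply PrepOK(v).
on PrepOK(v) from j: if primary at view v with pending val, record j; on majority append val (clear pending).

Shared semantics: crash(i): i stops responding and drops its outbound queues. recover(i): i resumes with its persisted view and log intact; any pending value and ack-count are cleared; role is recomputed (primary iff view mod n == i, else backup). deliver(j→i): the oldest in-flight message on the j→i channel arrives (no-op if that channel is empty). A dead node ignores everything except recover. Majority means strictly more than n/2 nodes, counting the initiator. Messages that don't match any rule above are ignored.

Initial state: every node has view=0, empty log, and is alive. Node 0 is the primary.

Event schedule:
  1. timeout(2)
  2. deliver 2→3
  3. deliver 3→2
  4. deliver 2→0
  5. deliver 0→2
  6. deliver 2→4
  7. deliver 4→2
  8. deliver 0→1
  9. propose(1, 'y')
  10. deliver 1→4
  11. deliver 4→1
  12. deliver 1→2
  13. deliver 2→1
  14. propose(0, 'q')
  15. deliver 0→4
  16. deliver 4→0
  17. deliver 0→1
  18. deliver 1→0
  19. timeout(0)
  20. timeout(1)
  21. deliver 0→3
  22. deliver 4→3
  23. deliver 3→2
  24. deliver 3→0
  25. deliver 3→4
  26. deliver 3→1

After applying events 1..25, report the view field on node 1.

e1 timeout(2): 2[back,v=1,-]
e2 deliver 2→3: 3[back,v=1,-]
e3 deliver 3→2: ·
e4 deliver 2→0: 0[back,v=1,-]
e5 deliver 0→2: ·
e6 deliver 2→4: 4[back,v=1,-]
e7 deliver 4→2: ·
e8 deliver 0→1: ·
e9 propose(1,'y'): ·
e10 deliver 1→4: ·
e11 deliver 4→1: ·
e12 deliver 1→2: ·
e13 deliver 2→1: 1[prim,v=1,-]
e14 propose(0,'q'): ·
e15 deliver 0→4: ·
e16 deliver 4→0: ·
e17 deliver 0→1: ·
e18 deliver 1→0: ·
e19 timeout(0): 0[back,v=2,-]
e20 timeout(1): 1[back,v=2,-]
e21 deliver 0→3: 3[back,v=2,-]
e22 deliver 4→3: ·
e23 deliver 3→2: ·
e24 deliver 3→0: ·
e25 deliver 3→4: ·

2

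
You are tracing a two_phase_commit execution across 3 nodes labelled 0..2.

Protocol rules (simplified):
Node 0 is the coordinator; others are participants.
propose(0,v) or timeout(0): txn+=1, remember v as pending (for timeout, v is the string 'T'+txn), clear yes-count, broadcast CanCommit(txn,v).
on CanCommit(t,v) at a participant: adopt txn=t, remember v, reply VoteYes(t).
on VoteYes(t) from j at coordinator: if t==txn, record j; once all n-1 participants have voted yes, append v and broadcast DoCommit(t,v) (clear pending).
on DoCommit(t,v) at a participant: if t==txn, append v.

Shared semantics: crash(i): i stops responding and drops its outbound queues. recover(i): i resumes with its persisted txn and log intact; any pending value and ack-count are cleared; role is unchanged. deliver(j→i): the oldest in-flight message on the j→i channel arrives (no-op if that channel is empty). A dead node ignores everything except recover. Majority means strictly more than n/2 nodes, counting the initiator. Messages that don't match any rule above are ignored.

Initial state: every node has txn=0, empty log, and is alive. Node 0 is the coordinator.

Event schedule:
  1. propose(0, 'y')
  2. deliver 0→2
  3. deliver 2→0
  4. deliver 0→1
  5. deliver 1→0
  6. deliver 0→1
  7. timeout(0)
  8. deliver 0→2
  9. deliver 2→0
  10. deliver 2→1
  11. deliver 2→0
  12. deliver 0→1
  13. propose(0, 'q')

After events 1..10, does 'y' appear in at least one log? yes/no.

after 1 — propose(0,'y'): n0:coor/t1/[-]
after 2 — deliver 0→2: n2:part/t1/[-]
after 3 — deliver 2→0: ·
after 4 — deliver 0→1: n1:part/t1/[-]
after 5 — deliver 1→0: n0:coor/t1/[y]
after 6 — deliver 0→1: n1:part/t1/[y]
after 7 — timeout(0): n0:coor/t2/[y]
after 8 — deliver 0→2: n2:part/t1/[y]
after 9 — deliver 2→0: ·
after 10 — deliver 2→1: ·

yes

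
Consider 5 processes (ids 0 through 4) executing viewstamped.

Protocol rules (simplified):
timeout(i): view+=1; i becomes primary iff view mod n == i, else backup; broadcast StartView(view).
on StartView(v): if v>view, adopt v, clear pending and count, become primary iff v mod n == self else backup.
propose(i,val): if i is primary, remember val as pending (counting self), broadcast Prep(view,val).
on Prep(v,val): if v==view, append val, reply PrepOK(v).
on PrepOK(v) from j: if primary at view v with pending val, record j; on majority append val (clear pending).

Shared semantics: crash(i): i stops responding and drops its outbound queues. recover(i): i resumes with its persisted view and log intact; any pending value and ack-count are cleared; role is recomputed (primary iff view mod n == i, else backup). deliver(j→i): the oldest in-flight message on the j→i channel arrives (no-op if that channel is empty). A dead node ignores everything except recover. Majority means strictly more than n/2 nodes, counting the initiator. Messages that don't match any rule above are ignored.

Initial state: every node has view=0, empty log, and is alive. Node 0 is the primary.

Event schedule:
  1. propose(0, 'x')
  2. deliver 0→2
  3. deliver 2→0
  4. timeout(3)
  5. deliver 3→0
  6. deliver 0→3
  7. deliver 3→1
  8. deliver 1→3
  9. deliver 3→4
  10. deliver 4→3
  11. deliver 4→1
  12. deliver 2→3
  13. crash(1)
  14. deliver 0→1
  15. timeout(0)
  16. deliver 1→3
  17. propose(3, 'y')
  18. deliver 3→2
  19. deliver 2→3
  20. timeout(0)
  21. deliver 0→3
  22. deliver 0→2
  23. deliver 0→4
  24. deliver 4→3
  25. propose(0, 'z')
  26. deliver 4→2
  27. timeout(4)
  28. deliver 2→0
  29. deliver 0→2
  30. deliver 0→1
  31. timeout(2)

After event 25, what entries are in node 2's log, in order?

x

step 1 propose(0,'x'): —
step 2 deliver 0→2: 2={back,v=0,log=x}
step 3 deliver 2→0: —
step 4 timeout(3): 3={back,v=1,log=-}
step 5 deliver 3→0: 0={back,v=1,log=-}
step 6 deliver 0→3: —
step 7 deliver 3→1: 1={prim,v=1,log=-}
step 8 deliver 1→3: —
step 9 deliver 3→4: 4={back,v=1,log=-}
step 10 deliver 4→3: —
step 11 deliver 4→1: —
step 12 deliver 2→3: —
step 13 crash(1): 1={✗prim,v=1,log=-}
step 14 deliver 0→1: —
step 15 timeout(0): 0={back,v=2,log=-}
step 16 deliver 1→3: —
step 17 propose(3,'y'): —
step 18 deliver 3→2: 2={back,v=1,log=x}
step 19 deliver 2→3: —
step 20 timeout(0): 0={back,v=3,log=-}
step 21 deliver 0→3: 3={back,v=2,log=-}
step 22 deliver 0→2: 2={prim,v=2,log=x}
step 23 deliver 0→4: —
step 24 deliver 4→3: —
step 25 propose(0,'z'): —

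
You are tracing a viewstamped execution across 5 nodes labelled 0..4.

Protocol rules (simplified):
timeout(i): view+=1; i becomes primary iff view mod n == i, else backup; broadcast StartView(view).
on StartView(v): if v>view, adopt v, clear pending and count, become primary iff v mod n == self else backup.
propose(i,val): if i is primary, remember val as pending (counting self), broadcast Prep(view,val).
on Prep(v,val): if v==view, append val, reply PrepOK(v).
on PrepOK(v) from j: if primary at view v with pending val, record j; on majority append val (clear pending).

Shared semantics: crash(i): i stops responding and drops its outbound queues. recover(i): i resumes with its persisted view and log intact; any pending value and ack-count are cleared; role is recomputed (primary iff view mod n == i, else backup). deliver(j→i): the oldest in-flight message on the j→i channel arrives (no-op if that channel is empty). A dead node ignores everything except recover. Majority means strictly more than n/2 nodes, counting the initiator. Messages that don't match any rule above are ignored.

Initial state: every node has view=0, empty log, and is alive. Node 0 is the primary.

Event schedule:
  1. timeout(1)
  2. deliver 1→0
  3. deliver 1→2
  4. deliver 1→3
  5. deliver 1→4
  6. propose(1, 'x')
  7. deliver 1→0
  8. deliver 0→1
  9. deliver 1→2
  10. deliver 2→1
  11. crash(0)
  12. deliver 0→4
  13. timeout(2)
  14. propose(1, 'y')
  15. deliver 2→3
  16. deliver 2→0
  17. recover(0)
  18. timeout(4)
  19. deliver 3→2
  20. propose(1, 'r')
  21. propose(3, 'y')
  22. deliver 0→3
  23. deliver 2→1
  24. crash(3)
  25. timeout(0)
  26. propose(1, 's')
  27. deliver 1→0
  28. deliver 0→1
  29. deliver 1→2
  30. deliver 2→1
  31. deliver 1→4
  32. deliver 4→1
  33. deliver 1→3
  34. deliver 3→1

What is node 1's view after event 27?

1. timeout(1):  <1:prim v1 ->
2. deliver 1→0:  <0:back v1 ->
3. deliver 1→2:  <2:back v1 ->
4. deliver 1→3:  <3:back v1 ->
5. deliver 1→4:  <4:back v1 ->
6. propose(1,'x'):  nop
7. deliver 1→0:  <0:back v1 x>
8. deliver 0→1:  nop
9. deliver 1→2:  <2:back v1 x>
10. deliver 2→1:  <1:prim v1 x>
11. crash(0):  <0:✗back v1 x>
12. deliver 0→4:  nop
13. timeout(2):  <2:prim v2 x>
14. propose(1,'y'):  nop
15. deliver 2→3:  <3:back v2 ->
16. deliver 2→0:  nop
17. recover(0):  <0:back v1 x>
18. timeout(4):  <4:back v2 ->
19. deliver 3→2:  nop
20. propose(1,'r'):  nop
21. propose(3,'y'):  nop
22. deliver 0→3:  nop
23. deliver 2→1:  <1:back v2 x>
24. crash(3):  <3:✗back v2 ->
25. timeout(0):  <0:back v2 x>
26. propose(1,'s'):  nop
27. deliver 1→0:  nop

2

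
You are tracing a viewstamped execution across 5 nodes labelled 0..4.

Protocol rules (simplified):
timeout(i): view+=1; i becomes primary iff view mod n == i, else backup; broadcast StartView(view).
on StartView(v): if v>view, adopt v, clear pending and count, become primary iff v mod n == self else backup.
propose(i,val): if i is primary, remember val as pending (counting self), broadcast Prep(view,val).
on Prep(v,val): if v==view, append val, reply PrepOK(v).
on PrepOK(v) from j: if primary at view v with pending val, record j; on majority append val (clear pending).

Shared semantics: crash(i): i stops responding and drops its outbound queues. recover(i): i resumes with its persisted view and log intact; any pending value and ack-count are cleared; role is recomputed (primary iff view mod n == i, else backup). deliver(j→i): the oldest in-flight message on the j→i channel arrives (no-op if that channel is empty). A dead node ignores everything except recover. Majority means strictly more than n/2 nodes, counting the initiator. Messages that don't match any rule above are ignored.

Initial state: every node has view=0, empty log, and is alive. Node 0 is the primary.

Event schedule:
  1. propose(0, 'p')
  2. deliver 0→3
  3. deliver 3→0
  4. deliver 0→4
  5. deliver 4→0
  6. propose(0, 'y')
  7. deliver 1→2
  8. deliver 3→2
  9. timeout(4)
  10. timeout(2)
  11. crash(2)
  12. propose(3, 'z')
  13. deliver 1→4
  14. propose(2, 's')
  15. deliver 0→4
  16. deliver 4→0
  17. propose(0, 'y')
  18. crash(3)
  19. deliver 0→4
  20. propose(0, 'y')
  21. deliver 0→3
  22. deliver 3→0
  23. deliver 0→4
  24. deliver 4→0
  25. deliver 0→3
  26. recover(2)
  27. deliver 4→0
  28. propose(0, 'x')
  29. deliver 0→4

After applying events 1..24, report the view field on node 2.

1

step 1 propose(0,'p'): —
step 2 deliver 0→3: 3={back,v=0,log=p}
step 3 deliver 3→0: —
step 4 deliver 0→4: 4={back,v=0,log=p}
step 5 deliver 4→0: 0={prim,v=0,log=p}
step 6 propose(0,'y'): —
step 7 deliver 1→2: —
step 8 deliver 3→2: —
step 9 timeout(4): 4={back,v=1,log=p}
step 10 timeout(2): 2={back,v=1,log=-}
step 11 crash(2): 2={✗back,v=1,log=-}
step 12 propose(3,'z'): —
step 13 deliver 1→4: —
step 14 propose(2,'s'): —
step 15 deliver 0→4: —
step 16 deliver 4→0: 0={back,v=1,log=p}
step 17 propose(0,'y'): —
step 18 crash(3): 3={✗back,v=0,log=p}
step 19 deliver 0→4: —
step 20 propose(0,'y'): —
step 21 deliver 0→3: —
step 22 deliver 3→0: —
step 23 deliver 0→4: —
step 24 deliver 4→0: —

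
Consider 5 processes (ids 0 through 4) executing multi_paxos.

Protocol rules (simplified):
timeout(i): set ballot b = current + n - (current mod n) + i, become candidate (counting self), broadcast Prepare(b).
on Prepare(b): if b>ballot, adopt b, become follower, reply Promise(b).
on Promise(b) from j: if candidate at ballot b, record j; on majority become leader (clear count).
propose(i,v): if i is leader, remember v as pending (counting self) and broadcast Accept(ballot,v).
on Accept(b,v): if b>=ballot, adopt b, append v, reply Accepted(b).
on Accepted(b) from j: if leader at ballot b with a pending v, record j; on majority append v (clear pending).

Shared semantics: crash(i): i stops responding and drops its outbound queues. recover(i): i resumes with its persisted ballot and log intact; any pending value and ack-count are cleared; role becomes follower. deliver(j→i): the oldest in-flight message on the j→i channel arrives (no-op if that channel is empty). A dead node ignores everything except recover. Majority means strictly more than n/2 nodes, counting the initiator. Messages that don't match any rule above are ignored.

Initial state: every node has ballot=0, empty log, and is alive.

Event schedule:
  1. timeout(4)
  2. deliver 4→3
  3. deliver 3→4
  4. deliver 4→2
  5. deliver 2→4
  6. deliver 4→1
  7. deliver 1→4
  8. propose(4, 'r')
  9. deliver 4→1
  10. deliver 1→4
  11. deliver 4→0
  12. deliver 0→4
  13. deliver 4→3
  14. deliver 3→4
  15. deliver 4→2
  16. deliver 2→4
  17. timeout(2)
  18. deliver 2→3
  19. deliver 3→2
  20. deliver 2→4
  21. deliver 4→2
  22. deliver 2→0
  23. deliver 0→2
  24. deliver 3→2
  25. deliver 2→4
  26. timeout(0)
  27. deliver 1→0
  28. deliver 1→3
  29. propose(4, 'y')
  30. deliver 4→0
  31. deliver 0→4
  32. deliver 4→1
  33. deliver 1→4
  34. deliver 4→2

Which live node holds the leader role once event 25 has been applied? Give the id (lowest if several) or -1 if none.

2

e1 timeout(4): 4[cand,b=9,-]
e2 deliver 4→3: 3[foll,b=9,-]
e3 deliver 3→4: ·
e4 deliver 4→2: 2[foll,b=9,-]
e5 deliver 2→4: 4[lead,b=9,-]
e6 deliver 4→1: 1[foll,b=9,-]
e7 deliver 1→4: ·
e8 propose(4,'r'): ·
e9 deliver 4→1: 1[foll,b=9,r]
e10 deliver 1→4: ·
e11 deliver 4→0: 0[foll,b=9,-]
e12 deliver 0→4: ·
e13 deliver 4→3: 3[foll,b=9,r]
e14 deliver 3→4: 4[lead,b=9,r]
e15 deliver 4→2: 2[foll,b=9,r]
e16 deliver 2→4: ·
e17 timeout(2): 2[cand,b=12,r]
e18 deliver 2→3: 3[foll,b=12,r]
e19 deliver 3→2: ·
e20 deliver 2→4: 4[foll,b=12,r]
e21 deliver 4→2: 2[lead,b=12,r]
e22 deliver 2→0: 0[foll,b=12,-]
e23 deliver 0→2: ·
e24 deliver 3→2: ·
e25 deliver 2→4: ·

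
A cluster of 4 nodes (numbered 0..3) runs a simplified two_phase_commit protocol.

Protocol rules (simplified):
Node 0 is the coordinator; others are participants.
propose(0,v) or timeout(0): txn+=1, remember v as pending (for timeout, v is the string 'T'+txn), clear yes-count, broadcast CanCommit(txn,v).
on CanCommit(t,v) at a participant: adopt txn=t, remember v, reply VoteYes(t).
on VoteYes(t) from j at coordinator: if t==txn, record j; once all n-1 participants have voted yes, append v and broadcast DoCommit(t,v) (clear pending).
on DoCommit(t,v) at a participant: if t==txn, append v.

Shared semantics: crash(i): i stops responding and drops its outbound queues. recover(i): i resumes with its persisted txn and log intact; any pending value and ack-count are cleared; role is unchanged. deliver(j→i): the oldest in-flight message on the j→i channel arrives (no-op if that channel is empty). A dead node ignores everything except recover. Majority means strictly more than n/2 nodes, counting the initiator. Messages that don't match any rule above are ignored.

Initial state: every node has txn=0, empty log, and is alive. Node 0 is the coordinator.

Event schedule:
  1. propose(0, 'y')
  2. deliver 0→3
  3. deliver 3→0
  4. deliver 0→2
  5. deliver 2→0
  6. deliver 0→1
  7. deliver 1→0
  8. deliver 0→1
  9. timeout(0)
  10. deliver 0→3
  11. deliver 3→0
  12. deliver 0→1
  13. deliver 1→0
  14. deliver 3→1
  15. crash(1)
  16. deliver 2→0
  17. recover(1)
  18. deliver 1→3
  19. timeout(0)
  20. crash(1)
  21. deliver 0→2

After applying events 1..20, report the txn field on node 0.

1. propose(0,'y'):  <0:coor t1 ->
2. deliver 0→3:  <3:part t1 ->
3. deliver 3→0:  nop
4. deliver 0→2:  <2:part t1 ->
5. deliver 2→0:  nop
6. deliver 0→1:  <1:part t1 ->
7. deliver 1→0:  <0:coor t1 y>
8. deliver 0→1:  <1:part t1 y>
9. timeout(0):  <0:coor t2 y>
10. deliver 0→3:  <3:part t1 y>
11. deliver 3→0:  nop
12. deliver 0→1:  <1:part t2 y>
13. deliver 1→0:  nop
14. deliver 3→1:  nop
15. crash(1):  <1:✗part t2 y>
16. deliver 2→0:  nop
17. recover(1):  <1:part t2 y>
18. deliver 1→3:  nop
19. timeout(0):  <0:coor t3 y>
20. crash(1):  <1:✗part t2 y>

3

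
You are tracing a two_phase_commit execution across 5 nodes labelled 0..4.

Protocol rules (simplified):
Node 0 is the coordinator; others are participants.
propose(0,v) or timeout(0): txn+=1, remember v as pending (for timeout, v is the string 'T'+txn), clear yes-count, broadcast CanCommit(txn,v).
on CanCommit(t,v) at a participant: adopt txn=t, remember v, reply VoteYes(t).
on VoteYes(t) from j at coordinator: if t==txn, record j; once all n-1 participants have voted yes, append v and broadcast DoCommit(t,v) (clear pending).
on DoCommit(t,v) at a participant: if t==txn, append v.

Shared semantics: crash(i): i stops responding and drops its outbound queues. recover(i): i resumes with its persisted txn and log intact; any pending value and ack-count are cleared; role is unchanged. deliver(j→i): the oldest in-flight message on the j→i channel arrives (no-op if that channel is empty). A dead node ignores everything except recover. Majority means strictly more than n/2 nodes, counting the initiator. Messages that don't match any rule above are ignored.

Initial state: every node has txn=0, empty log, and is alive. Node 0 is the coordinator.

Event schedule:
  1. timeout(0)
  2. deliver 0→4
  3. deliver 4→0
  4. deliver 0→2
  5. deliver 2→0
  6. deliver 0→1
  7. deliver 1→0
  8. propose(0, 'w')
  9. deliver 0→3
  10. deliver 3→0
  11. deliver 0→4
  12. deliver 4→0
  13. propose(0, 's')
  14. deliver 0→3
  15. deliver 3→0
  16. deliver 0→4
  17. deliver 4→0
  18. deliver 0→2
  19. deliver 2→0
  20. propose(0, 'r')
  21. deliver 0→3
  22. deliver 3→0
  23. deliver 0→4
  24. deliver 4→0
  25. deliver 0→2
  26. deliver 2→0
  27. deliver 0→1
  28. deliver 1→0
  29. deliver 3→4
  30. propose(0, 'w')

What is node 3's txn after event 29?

3

after 1 — timeout(0): n0:coor/t1/[-]
after 2 — deliver 0→4: n4:part/t1/[-]
after 3 — deliver 4→0: ·
after 4 — deliver 0→2: n2:part/t1/[-]
after 5 — deliver 2→0: ·
after 6 — deliver 0→1: n1:part/t1/[-]
after 7 — deliver 1→0: ·
after 8 — propose(0,'w'): n0:coor/t2/[-]
after 9 — deliver 0→3: n3:part/t1/[-]
after 10 — deliver 3→0: ·
after 11 — deliver 0→4: n4:part/t2/[-]
after 12 — deliver 4→0: ·
after 13 — propose(0,'s'): n0:coor/t3/[-]
after 14 — deliver 0→3: n3:part/t2/[-]
after 15 — deliver 3→0: ·
after 16 — deliver 0→4: n4:part/t3/[-]
after 17 — deliver 4→0: ·
after 18 — deliver 0→2: n2:part/t2/[-]
after 19 — deliver 2→0: ·
after 20 — propose(0,'r'): n0:coor/t4/[-]
after 21 — deliver 0→3: n3:part/t3/[-]
after 22 — deliver 3→0: ·
after 23 — deliver 0→4: n4:part/t4/[-]
after 24 — deliver 4→0: ·
after 25 — deliver 0→2: n2:part/t3/[-]
after 26 — deliver 2→0: ·
after 27 — deliver 0→1: n1:part/t2/[-]
after 28 — deliver 1→0: ·
after 29 — deliver 3→4: ·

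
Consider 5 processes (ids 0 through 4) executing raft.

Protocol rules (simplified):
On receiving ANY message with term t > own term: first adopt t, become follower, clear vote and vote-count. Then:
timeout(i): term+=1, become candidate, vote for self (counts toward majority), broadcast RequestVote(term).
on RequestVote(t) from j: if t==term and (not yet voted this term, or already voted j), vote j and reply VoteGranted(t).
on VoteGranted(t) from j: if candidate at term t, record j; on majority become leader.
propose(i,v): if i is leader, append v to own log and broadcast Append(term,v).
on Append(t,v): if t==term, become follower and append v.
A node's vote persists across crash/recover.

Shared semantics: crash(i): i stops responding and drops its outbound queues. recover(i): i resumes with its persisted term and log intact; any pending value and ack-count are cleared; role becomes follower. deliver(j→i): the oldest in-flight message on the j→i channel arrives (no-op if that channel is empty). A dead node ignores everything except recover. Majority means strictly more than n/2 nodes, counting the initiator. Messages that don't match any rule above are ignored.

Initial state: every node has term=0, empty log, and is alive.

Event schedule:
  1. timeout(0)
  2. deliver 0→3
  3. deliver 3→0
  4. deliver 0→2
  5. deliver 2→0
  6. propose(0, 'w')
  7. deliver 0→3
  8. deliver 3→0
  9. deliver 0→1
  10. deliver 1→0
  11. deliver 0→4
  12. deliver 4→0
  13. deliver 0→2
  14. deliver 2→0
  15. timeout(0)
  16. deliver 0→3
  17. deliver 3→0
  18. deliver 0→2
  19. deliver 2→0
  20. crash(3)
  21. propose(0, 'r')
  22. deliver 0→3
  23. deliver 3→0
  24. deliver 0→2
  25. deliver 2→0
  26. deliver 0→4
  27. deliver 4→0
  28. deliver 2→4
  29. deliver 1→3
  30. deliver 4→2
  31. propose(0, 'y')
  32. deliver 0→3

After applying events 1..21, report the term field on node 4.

step 1 timeout(0): 0={cand,t=1,log=-}
step 2 deliver 0→3: 3={foll,t=1,log=-}
step 3 deliver 3→0: —
step 4 deliver 0→2: 2={foll,t=1,log=-}
step 5 deliver 2→0: 0={lead,t=1,log=-}
step 6 propose(0,'w'): 0={lead,t=1,log=w}
step 7 deliver 0→3: 3={foll,t=1,log=w}
step 8 deliver 3→0: —
step 9 deliver 0→1: 1={foll,t=1,log=-}
step 10 deliver 1→0: —
step 11 deliver 0→4: 4={foll,t=1,log=-}
step 12 deliver 4→0: —
step 13 deliver 0→2: 2={foll,t=1,log=w}
step 14 deliver 2→0: —
step 15 timeout(0): 0={cand,t=2,log=w}
step 16 deliver 0→3: 3={foll,t=2,log=w}
step 17 deliver 3→0: —
step 18 deliver 0→2: 2={foll,t=2,log=w}
step 19 deliver 2→0: 0={lead,t=2,log=w}
step 20 crash(3): 3={✗foll,t=2,log=w}
step 21 propose(0,'r'): 0={lead,t=2,log=w,r}

1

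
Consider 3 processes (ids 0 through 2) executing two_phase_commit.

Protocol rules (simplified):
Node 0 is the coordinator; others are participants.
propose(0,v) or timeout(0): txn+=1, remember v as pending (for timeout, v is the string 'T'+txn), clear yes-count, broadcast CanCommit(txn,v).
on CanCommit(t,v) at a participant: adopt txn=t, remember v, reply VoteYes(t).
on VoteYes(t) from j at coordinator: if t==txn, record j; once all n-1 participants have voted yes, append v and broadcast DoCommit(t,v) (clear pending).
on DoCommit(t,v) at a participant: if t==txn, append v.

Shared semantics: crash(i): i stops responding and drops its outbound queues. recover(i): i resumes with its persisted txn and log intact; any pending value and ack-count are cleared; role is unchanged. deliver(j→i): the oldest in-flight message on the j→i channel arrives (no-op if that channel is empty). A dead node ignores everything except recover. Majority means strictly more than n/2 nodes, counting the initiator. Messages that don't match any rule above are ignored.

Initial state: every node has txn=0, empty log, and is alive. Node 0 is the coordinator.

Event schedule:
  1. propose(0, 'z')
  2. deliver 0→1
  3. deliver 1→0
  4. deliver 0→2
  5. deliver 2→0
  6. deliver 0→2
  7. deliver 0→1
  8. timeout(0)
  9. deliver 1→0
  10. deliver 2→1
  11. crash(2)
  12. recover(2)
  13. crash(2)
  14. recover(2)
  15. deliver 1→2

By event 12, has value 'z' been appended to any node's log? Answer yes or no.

after 1 — propose(0,'z'): n0:coor/t1/[-]
after 2 — deliver 0→1: n1:part/t1/[-]
after 3 — deliver 1→0: ·
after 4 — deliver 0→2: n2:part/t1/[-]
after 5 — deliver 2→0: n0:coor/t1/[z]
after 6 — deliver 0→2: n2:part/t1/[z]
after 7 — deliver 0→1: n1:part/t1/[z]
after 8 — timeout(0): n0:coor/t2/[z]
after 9 — deliver 1→0: ·
after 10 — deliver 2→1: ·
after 11 — crash(2): n2:✗part/t1/[z]
after 12 — recover(2): n2:part/t1/[z]

yes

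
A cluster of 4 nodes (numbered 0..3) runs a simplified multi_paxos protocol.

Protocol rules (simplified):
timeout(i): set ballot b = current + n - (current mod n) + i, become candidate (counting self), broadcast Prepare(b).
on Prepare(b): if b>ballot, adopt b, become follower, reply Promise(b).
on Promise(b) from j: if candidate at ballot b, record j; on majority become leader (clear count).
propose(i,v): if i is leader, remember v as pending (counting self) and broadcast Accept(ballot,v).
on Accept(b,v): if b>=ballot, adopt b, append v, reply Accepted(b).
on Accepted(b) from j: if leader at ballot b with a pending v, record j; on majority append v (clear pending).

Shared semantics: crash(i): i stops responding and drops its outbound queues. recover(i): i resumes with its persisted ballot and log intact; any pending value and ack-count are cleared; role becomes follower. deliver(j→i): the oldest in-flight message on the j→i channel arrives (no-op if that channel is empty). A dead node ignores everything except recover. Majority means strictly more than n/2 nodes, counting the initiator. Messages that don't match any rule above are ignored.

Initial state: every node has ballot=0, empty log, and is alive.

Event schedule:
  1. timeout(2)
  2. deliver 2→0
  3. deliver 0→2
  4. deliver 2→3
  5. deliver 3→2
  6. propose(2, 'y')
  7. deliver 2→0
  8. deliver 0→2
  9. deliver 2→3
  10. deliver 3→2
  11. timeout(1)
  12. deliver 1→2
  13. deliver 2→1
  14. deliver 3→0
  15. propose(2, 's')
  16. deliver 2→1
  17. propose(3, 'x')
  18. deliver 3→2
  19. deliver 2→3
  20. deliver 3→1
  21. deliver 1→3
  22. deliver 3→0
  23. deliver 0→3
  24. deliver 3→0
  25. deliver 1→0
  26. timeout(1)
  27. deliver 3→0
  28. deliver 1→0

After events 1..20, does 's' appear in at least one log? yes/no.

1. timeout(2):  <2:cand b6 ->
2. deliver 2→0:  <0:foll b6 ->
3. deliver 0→2:  nop
4. deliver 2→3:  <3:foll b6 ->
5. deliver 3→2:  <2:lead b6 ->
6. propose(2,'y'):  nop
7. deliver 2→0:  <0:foll b6 y>
8. deliver 0→2:  nop
9. deliver 2→3:  <3:foll b6 y>
10. deliver 3→2:  <2:lead b6 y>
11. timeout(1):  <1:cand b5 ->
12. deliver 1→2:  nop
13. deliver 2→1:  <1:foll b6 ->
14. deliver 3→0:  nop
15. propose(2,'s'):  nop
16. deliver 2→1:  <1:foll b6 y>
17. propose(3,'x'):  nop
18. deliver 3→2:  nop
19. deliver 2→3:  <3:foll b6 y,s>
20. deliver 3→1:  nop

yes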